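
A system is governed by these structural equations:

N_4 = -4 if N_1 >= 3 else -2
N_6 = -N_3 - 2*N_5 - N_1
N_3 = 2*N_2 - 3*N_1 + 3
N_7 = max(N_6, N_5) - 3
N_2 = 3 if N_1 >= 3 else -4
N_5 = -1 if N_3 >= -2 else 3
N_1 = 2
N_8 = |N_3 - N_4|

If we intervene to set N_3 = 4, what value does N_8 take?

6

The intervention breaks the incoming arrows to N_3: N_3 = 2*N_2 - 3*N_1 + 3 no longer applies, and N_3 = 4.
N_4 = -4 if N_1 >= 3 else -2  [with N_1=2]  = -2
N_8 = |N_3 - N_4|  [with N_3=4, N_4=-2]  = 6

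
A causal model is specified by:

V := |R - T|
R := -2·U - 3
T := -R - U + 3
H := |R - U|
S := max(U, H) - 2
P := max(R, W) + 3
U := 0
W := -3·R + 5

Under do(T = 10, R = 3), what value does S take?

Under do(T = 10, R = 3), each intervened variable's structural equation is replaced by its fixed value.
H = |R - U|  [with R=3, U=0]  = 3
S = max(U, H) - 2  [with U=0, H=3]  = 1

1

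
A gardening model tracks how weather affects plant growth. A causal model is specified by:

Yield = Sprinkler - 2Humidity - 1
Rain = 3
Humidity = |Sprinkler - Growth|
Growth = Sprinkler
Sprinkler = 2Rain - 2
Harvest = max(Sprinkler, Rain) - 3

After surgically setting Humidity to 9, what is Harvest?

Under do(Humidity=9), the mechanism Humidity = |Sprinkler - Growth| is discarded; Humidity is fixed at 9.
Since Harvest is not a descendant of the intervened variable, it is unaffected.
Sprinkler = 2Rain - 2  [with Rain=3]  = 4
Harvest = max(Sprinkler, Rain) - 3  [with Sprinkler=4, Rain=3]  = 1

1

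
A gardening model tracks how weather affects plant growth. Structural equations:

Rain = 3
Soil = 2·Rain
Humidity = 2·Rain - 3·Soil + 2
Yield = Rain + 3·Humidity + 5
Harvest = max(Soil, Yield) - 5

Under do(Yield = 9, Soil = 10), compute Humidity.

Setting Yield = 9, Soil = 10 by intervention discards those variables' equations.
Humidity = 2·Rain - 3·Soil + 2  [with Rain=3, Soil=10]  = -22

-22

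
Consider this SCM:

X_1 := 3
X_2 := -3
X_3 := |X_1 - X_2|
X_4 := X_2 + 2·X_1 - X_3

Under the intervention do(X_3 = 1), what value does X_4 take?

2

The intervention breaks the incoming arrows to X_3: X_3 := |X_1 - X_2| no longer applies, and X_3 = 1.
X_4 = X_2 + 2·X_1 - X_3  [with X_2=-3, X_1=3, X_3=1]  = 2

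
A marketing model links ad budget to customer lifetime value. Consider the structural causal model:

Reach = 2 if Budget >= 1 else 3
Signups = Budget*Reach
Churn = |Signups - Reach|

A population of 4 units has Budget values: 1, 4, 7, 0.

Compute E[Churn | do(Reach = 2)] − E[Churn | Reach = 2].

The intervention sets Reach=2 in all 4 units regardless of Budget. Recomputing Churn per unit gives 0, 6, 12, 2; average 5.
E[Churn|Reach=2] averages over only the 3 units with Reach=2 (Budget = 1, 4, 7): Churn = 0, 6, 12, mean 6.
Difference = 5 − 6 = -1.

-1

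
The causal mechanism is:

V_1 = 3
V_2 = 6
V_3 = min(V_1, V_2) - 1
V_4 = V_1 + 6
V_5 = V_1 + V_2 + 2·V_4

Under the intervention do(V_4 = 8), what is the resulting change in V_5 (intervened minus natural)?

-2

Intervening sets V_4 = 8 and removes its equation (V_4 = V_1 + 6).
V_5 = V_1 + V_2 + 2·V_4  [with V_1=3, V_2=6, V_4=8]  = 25
Without intervention: V_4 = V_1 + 6  [with V_1=3]  = 9; V_5 = V_1 + V_2 + 2·V_4  [with V_1=3, V_2=6, V_4=9]  = 27.
Change = 25 − 27 = -2.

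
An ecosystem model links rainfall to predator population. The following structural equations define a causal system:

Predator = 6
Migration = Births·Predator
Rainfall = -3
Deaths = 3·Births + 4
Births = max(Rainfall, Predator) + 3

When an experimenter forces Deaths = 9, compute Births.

9

Under do(Deaths=9), the mechanism Deaths = 3·Births + 4 is discarded; Deaths is fixed at 9.
Since Births is not a descendant of the intervened variable, it is unaffected.
Births = max(Rainfall, Predator) + 3  [with Rainfall=-3, Predator=6]  = 9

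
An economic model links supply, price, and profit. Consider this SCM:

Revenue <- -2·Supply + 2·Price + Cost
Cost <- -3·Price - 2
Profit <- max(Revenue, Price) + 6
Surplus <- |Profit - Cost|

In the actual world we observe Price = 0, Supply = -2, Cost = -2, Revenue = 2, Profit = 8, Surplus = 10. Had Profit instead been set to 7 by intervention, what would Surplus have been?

The intervention breaks the incoming arrows to Profit: Profit <- max(Revenue, Price) + 6 no longer applies, and Profit = 7.
Cost = -3·Price - 2  [with Price=0]  = -2
Surplus = |Profit - Cost|  [with Profit=7, Cost=-2]  = 9

9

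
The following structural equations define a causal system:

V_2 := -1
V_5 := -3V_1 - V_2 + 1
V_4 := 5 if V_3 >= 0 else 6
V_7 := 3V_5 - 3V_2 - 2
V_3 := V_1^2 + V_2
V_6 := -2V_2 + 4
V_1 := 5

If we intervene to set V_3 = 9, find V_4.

5

The intervention breaks the incoming arrows to V_3: V_3 := V_1^2 + V_2 no longer applies, and V_3 = 9.
V_4 = 5 if V_3 >= 0 else 6  [with V_3=9]  = 5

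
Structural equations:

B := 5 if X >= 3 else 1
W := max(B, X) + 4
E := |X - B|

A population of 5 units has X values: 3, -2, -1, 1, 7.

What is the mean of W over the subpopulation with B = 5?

10

Conditioning on B=5 selects the 2 unit(s) with X ∈ {3, 7}. Their W values: 9, 11. Mean = 10.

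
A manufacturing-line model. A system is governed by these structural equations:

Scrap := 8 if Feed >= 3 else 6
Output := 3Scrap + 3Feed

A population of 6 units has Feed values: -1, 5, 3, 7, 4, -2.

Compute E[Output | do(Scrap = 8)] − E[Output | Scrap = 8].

Every unit gets Scrap=8 under the intervention. Output values become 21, 39, 33, 45, 36, 18; E[Output|do(Scrap=8)] = 32.
Observing Scrap=8 restricts to units where Scrap's equation naturally yields 8: Feed ∈ {5, 3, 7, 4}. In that subpopulation Output = 39, 33, 45, 36, mean 38.25.
Difference = 32 − 38.25 = -6.25.

-6.25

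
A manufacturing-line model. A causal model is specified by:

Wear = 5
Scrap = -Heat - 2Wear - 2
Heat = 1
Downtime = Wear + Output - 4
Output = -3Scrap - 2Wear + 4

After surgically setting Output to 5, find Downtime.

6

Intervening sets Output = 5 and removes its equation (Output = -3Scrap - 2Wear + 4).
Downtime = Wear + Output - 4  [with Wear=5, Output=5]  = 6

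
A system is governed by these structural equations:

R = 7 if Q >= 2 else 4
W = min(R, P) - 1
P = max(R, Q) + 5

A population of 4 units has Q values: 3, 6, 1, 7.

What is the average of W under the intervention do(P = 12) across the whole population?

Every unit gets P=12 under the intervention. W values become 6, 6, 3, 6; E[W|do(P=12)] = 5.25.

5.25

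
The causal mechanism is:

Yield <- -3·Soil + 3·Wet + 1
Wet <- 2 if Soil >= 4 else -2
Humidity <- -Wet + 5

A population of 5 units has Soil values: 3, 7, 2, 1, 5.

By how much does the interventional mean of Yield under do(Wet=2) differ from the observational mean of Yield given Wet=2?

Under do(Wet=2), Wet's equation is replaced by Wet=2 for every unit. Per-unit Yield: -2, -14, 1, 4, -8. Mean = -3.8.
Observing Wet=2 restricts to units where Wet's equation naturally yields 2: Soil ∈ {7, 5}. In that subpopulation Yield = -14, -8, mean -11.
Difference = -3.8 − (-11) = 7.2.

7.2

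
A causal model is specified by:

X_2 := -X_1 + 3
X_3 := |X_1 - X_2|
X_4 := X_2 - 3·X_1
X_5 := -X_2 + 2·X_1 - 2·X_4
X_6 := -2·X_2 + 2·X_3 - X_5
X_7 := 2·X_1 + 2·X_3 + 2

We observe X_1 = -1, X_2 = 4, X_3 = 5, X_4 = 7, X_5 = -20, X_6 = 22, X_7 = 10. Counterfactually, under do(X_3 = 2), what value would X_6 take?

16

The intervention breaks the incoming arrows to X_3: X_3 := |X_1 - X_2| no longer applies, and X_3 = 2.
X_2 = -X_1 + 3  [with X_1=-1]  = 4
X_4 = X_2 - 3·X_1  [with X_2=4, X_1=-1]  = 7
X_5 = -X_2 + 2·X_1 - 2·X_4  [with X_2=4, X_1=-1, X_4=7]  = -20
X_6 = -2·X_2 + 2·X_3 - X_5  [with X_2=4, X_3=2, X_5=-20]  = 16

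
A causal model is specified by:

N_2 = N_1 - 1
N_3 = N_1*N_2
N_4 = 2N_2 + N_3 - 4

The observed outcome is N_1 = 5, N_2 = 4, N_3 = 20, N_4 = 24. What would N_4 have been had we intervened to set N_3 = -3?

The intervention breaks the incoming arrows to N_3: N_3 = N_1*N_2 no longer applies, and N_3 = -3.
N_2 = N_1 - 1  [with N_1=5]  = 4
N_4 = 2N_2 + N_3 - 4  [with N_2=4, N_3=-3]  = 1

1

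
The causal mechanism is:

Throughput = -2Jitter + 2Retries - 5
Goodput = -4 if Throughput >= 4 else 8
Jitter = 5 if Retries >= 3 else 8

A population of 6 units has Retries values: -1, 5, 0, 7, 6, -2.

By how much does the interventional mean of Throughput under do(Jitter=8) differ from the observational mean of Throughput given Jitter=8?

Under do(Jitter=8), Jitter's equation is replaced by Jitter=8 for every unit. Per-unit Throughput: -23, -11, -21, -7, -9, -25. Mean = -16.
Conditioning on Jitter=8 selects the 3 unit(s) with Retries ∈ {-1, 0, -2}. Their Throughput values: -23, -21, -25. Mean = -23.
Difference = -16 − (-23) = 7.

7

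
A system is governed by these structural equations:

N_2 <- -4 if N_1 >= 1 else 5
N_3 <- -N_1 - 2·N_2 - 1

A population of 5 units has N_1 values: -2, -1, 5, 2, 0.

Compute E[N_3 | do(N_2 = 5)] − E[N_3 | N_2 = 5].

-1.8

The intervention sets N_2=5 in all 5 units regardless of N_1. Recomputing N_3 per unit gives -9, -10, -16, -13, -11; average -11.8.
Observing N_2=5 restricts to units where N_2's equation naturally yields 5: N_1 ∈ {-2, -1, 0}. In that subpopulation N_3 = -9, -10, -11, mean -10.
Difference = -11.8 − (-10) = -1.8.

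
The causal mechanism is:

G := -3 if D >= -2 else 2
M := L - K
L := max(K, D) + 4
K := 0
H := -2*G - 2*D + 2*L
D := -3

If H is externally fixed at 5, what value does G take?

do(H=5) replaces the equation H := -2*G - 2*D + 2*L with the constant H = 5.
Since G is not a descendant of the intervened variable, it is unaffected.
G = -3 if D >= -2 else 2  [with D=-3]  = 2

2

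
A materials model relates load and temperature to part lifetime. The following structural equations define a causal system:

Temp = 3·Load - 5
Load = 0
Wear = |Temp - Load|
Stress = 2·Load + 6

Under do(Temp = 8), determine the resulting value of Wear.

The intervention breaks the incoming arrows to Temp: Temp = 3·Load - 5 no longer applies, and Temp = 8.
Wear = |Temp - Load|  [with Temp=8, Load=0]  = 8

8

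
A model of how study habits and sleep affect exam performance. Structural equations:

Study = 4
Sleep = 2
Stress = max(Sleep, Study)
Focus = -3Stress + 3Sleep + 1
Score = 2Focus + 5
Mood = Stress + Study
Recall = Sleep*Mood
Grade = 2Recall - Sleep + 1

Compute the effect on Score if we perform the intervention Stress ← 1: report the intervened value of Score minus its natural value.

18

do(Stress=1) replaces the equation Stress = max(Sleep, Study) with the constant Stress = 1.
Focus = -3Stress + 3Sleep + 1  [with Stress=1, Sleep=2]  = 4
Score = 2Focus + 5  [with Focus=4]  = 13
Without intervention: Stress = max(Sleep, Study)  [with Sleep=2, Study=4]  = 4; Focus = -3Stress + 3Sleep + 1  [with Stress=4, Sleep=2]  = -5; Score = 2Focus + 5  [with Focus=-5]  = -5.
Change = 13 − (-5) = 18.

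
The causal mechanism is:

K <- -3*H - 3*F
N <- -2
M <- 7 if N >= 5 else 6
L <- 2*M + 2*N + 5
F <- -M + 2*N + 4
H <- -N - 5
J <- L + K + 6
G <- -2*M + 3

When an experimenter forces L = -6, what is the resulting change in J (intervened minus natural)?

The intervention breaks the incoming arrows to L: L <- 2*M + 2*N + 5 no longer applies, and L = -6.
M = 7 if N >= 5 else 6  [with N=-2]  = 6
F = -M + 2*N + 4  [with M=6, N=-2]  = -6
H = -N - 5  [with N=-2]  = -3
K = -3*H - 3*F  [with H=-3, F=-6]  = 27
J = L + K + 6  [with L=-6, K=27]  = 27
Without intervention: M = 7 if N >= 5 else 6  [with N=-2]  = 6; L = 2*M + 2*N + 5  [with M=6, N=-2]  = 13; F = -M + 2*N + 4  [with M=6, N=-2]  = -6; H = -N - 5  [with N=-2]  = -3; K = -3*H - 3*F  [with H=-3, F=-6]  = 27; J = L + K + 6  [with L=13, K=27]  = 46.
Change = 27 − 46 = -19.

-19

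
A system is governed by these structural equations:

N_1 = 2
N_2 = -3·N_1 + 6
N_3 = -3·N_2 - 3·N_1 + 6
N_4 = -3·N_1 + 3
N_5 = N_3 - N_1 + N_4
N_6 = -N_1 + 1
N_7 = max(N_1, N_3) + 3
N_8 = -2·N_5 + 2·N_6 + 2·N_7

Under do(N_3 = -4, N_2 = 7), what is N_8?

Under do(N_3 = -4, N_2 = 7), each intervened variable's structural equation is replaced by its fixed value.
N_4 = -3·N_1 + 3  [with N_1=2]  = -3
N_5 = N_3 - N_1 + N_4  [with N_3=-4, N_1=2, N_4=-3]  = -9
N_6 = -N_1 + 1  [with N_1=2]  = -1
N_7 = max(N_1, N_3) + 3  [with N_1=2, N_3=-4]  = 5
N_8 = -2·N_5 + 2·N_6 + 2·N_7  [with N_5=-9, N_6=-1, N_7=5]  = 26

26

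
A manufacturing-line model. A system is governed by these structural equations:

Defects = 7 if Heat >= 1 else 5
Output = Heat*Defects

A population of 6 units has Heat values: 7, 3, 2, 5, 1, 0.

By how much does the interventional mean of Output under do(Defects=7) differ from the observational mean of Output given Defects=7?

-4.2

do(Defects=7) breaks Defects's dependence on Heat. With Defects=7 fixed, Output across the units is 49, 21, 14, 35, 7, 0, mean 21.
Observing Defects=7 restricts to units where Defects's equation naturally yields 7: Heat ∈ {7, 3, 2, 5, 1}. In that subpopulation Output = 49, 21, 14, 35, 7, mean 25.2.
Difference = 21 − 25.2 = -4.2.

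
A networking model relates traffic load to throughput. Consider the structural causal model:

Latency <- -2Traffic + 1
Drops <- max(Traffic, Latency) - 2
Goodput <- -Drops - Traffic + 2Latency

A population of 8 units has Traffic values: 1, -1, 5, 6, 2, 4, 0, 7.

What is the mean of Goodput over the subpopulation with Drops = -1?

0.5

Conditioning on Drops=-1 selects the 2 unit(s) with Traffic ∈ {1, 0}. Their Goodput values: -2, 3. Mean = 0.5.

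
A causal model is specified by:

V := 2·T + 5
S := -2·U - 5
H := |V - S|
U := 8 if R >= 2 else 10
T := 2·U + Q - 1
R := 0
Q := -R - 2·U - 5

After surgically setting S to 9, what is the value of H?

16

The intervention breaks the incoming arrows to S: S := -2·U - 5 no longer applies, and S = 9.
U = 8 if R >= 2 else 10  [with R=0]  = 10
Q = -R - 2·U - 5  [with R=0, U=10]  = -25
T = 2·U + Q - 1  [with U=10, Q=-25]  = -6
V = 2·T + 5  [with T=-6]  = -7
H = |V - S|  [with V=-7, S=9]  = 16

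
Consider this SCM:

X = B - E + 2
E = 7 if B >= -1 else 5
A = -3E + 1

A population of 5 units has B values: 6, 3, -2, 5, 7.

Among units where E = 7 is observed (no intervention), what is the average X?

0.25

Observing E=7 restricts to units where E's equation naturally yields 7: B ∈ {6, 3, 5, 7}. In that subpopulation X = 1, -2, 0, 2, mean 0.25.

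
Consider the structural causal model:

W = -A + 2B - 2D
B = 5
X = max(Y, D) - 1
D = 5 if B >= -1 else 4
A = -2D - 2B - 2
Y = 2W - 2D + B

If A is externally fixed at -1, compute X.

The intervention breaks the incoming arrows to A: A = -2D - 2B - 2 no longer applies, and A = -1.
D = 5 if B >= -1 else 4  [with B=5]  = 5
W = -A + 2B - 2D  [with A=-1, B=5, D=5]  = 1
Y = 2W - 2D + B  [with W=1, D=5, B=5]  = -3
X = max(Y, D) - 1  [with Y=-3, D=5]  = 4

4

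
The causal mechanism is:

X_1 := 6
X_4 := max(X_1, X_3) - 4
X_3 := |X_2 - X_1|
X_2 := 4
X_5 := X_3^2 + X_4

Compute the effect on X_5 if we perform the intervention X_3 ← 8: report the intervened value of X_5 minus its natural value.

do(X_3=8) replaces the equation X_3 := |X_2 - X_1| with the constant X_3 = 8.
X_4 = max(X_1, X_3) - 4  [with X_1=6, X_3=8]  = 4
X_5 = X_3^2 + X_4  [with X_3=8, X_4=4]  = 68
Without intervention: X_3 = |X_2 - X_1|  [with X_2=4, X_1=6]  = 2; X_4 = max(X_1, X_3) - 4  [with X_1=6, X_3=2]  = 2; X_5 = X_3^2 + X_4  [with X_3=2, X_4=2]  = 6.
Change = 68 − 6 = 62.

62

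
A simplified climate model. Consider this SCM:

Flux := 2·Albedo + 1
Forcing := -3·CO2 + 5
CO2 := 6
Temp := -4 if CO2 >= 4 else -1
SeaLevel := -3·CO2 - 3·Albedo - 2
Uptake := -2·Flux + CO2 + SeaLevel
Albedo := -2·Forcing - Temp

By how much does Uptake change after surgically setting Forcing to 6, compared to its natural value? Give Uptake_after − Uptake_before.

266

Under do(Forcing=6), the mechanism Forcing := -3·CO2 + 5 is discarded; Forcing is fixed at 6.
Temp = -4 if CO2 >= 4 else -1  [with CO2=6]  = -4
Albedo = -2·Forcing - Temp  [with Forcing=6, Temp=-4]  = -8
SeaLevel = -3·CO2 - 3·Albedo - 2  [with CO2=6, Albedo=-8]  = 4
Flux = 2·Albedo + 1  [with Albedo=-8]  = -15
Uptake = -2·Flux + CO2 + SeaLevel  [with Flux=-15, CO2=6, SeaLevel=4]  = 40
Without intervention: Forcing = -3·CO2 + 5  [with CO2=6]  = -13; Temp = -4 if CO2 >= 4 else -1  [with CO2=6]  = -4; Albedo = -2·Forcing - Temp  [with Forcing=-13, Temp=-4]  = 30; SeaLevel = -3·CO2 - 3·Albedo - 2  [with CO2=6, Albedo=30]  = -110; Flux = 2·Albedo + 1  [with Albedo=30]  = 61; Uptake = -2·Flux + CO2 + SeaLevel  [with Flux=61, CO2=6, SeaLevel=-110]  = -226.
Change = 40 − (-226) = 266.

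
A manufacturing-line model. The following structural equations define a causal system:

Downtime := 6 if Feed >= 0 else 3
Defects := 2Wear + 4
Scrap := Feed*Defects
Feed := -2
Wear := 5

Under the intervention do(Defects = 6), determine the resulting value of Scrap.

-12

The intervention breaks the incoming arrows to Defects: Defects := 2Wear + 4 no longer applies, and Defects = 6.
Scrap = Feed*Defects  [with Feed=-2, Defects=6]  = -12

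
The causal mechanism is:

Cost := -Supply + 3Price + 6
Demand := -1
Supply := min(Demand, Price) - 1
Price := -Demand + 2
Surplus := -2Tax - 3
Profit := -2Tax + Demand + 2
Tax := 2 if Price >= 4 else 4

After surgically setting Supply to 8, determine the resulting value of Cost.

7

The intervention breaks the incoming arrows to Supply: Supply := min(Demand, Price) - 1 no longer applies, and Supply = 8.
Price = -Demand + 2  [with Demand=-1]  = 3
Cost = -Supply + 3Price + 6  [with Supply=8, Price=3]  = 7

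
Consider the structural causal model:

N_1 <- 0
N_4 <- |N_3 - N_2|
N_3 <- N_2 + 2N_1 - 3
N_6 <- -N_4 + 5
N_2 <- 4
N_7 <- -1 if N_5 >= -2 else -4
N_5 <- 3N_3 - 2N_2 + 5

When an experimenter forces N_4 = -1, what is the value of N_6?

6

Under do(N_4=-1), the mechanism N_4 <- |N_3 - N_2| is discarded; N_4 is fixed at -1.
N_6 = -N_4 + 5  [with N_4=-1]  = 6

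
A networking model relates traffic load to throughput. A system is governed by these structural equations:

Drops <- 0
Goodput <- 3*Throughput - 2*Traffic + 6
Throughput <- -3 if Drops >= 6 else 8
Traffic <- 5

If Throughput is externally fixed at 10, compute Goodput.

26

The intervention breaks the incoming arrows to Throughput: Throughput <- -3 if Drops >= 6 else 8 no longer applies, and Throughput = 10.
Goodput = 3*Throughput - 2*Traffic + 6  [with Throughput=10, Traffic=5]  = 26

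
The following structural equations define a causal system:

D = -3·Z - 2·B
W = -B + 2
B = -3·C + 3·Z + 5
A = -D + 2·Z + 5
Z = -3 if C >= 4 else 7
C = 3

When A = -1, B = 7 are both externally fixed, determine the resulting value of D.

-35

Under do(A = -1, B = 7), each intervened variable's structural equation is replaced by its fixed value.
Z = -3 if C >= 4 else 7  [with C=3]  = 7
D = -3·Z - 2·B  [with Z=7, B=7]  = -35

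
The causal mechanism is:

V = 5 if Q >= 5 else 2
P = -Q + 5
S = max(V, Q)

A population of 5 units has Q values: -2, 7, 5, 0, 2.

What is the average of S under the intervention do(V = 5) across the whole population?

5.4

The intervention sets V=5 in all 5 units regardless of Q. Recomputing S per unit gives 5, 7, 5, 5, 5; average 5.4.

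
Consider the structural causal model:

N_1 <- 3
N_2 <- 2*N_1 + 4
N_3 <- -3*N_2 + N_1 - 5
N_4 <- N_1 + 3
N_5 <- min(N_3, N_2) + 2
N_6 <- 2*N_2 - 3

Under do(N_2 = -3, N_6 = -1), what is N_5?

Setting N_2 = -3, N_6 = -1 by intervention discards those variables' equations.
N_3 = -3*N_2 + N_1 - 5  [with N_2=-3, N_1=3]  = 7
N_5 = min(N_3, N_2) + 2  [with N_3=7, N_2=-3]  = -1

-1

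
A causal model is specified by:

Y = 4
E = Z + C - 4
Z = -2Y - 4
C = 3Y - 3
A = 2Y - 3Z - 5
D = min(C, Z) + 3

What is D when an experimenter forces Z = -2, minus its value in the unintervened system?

Under do(Z=-2), the mechanism Z = -2Y - 4 is discarded; Z is fixed at -2.
C = 3Y - 3  [with Y=4]  = 9
D = min(C, Z) + 3  [with C=9, Z=-2]  = 1
Without intervention: Z = -2Y - 4  [with Y=4]  = -12; C = 3Y - 3  [with Y=4]  = 9; D = min(C, Z) + 3  [with C=9, Z=-12]  = -9.
Change = 1 − (-9) = 10.

10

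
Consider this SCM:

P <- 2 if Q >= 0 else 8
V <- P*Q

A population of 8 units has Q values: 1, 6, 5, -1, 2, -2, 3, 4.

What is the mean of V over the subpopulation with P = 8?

-12

E[V|P=8] averages over only the 2 units with P=8 (Q = -1, -2): V = -8, -16, mean -12.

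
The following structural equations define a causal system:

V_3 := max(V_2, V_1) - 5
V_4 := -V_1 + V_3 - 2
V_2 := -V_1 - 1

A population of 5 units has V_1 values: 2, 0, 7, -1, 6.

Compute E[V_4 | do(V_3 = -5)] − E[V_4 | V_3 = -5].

Every unit gets V_3=-5 under the intervention. V_4 values become -9, -7, -14, -6, -13; E[V_4|do(V_3=-5)] = -9.8.
Observing V_3=-5 restricts to units where V_3's equation naturally yields -5: V_1 ∈ {0, -1}. In that subpopulation V_4 = -7, -6, mean -6.5.
Difference = -9.8 − (-6.5) = -3.3.

-3.3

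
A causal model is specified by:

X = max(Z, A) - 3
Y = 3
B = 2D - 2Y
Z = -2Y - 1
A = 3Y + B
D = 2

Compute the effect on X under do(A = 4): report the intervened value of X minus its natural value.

The intervention breaks the incoming arrows to A: A = 3Y + B no longer applies, and A = 4.
Z = -2Y - 1  [with Y=3]  = -7
X = max(Z, A) - 3  [with Z=-7, A=4]  = 1
Without intervention: Z = -2Y - 1  [with Y=3]  = -7; B = 2D - 2Y  [with D=2, Y=3]  = -2; A = 3Y + B  [with Y=3, B=-2]  = 7; X = max(Z, A) - 3  [with Z=-7, A=7]  = 4.
Change = 1 − 4 = -3.

-3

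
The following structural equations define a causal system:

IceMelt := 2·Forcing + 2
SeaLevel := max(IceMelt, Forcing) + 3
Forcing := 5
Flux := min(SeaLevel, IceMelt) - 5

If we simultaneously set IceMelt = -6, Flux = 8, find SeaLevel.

8

The joint intervention fixes IceMelt = -6, Flux = 8, removing each variable's own equation.
SeaLevel = max(IceMelt, Forcing) + 3  [with IceMelt=-6, Forcing=5]  = 8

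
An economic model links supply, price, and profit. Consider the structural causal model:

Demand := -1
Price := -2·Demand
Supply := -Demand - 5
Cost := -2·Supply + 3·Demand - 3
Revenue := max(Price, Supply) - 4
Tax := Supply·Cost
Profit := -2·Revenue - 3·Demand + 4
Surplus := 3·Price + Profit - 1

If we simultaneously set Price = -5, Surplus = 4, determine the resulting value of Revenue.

-8

Under do(Price = -5, Surplus = 4), each intervened variable's structural equation is replaced by its fixed value.
Supply = -Demand - 5  [with Demand=-1]  = -4
Revenue = max(Price, Supply) - 4  [with Price=-5, Supply=-4]  = -8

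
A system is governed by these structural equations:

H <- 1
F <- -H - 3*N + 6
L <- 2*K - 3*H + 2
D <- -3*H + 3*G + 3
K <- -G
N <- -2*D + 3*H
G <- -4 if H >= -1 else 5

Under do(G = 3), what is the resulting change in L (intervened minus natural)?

Under do(G=3), the mechanism G <- -4 if H >= -1 else 5 is discarded; G is fixed at 3.
K = -G  [with G=3]  = -3
L = 2*K - 3*H + 2  [with K=-3, H=1]  = -7
Without intervention: G = -4 if H >= -1 else 5  [with H=1]  = -4; K = -G  [with G=-4]  = 4; L = 2*K - 3*H + 2  [with K=4, H=1]  = 7.
Change = -7 − 7 = -14.

-14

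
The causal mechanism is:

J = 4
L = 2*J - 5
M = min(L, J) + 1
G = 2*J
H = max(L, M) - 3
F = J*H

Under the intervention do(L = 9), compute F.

24

Under do(L=9), the mechanism L = 2*J - 5 is discarded; L is fixed at 9.
M = min(L, J) + 1  [with L=9, J=4]  = 5
H = max(L, M) - 3  [with L=9, M=5]  = 6
F = J*H  [with J=4, H=6]  = 24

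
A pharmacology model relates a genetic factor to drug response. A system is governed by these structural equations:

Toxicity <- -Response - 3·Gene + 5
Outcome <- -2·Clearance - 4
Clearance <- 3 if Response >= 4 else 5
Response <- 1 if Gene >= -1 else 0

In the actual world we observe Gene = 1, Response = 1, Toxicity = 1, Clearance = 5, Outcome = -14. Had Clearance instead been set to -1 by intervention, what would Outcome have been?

-2

Intervening sets Clearance = -1 and removes its equation (Clearance <- 3 if Response >= 4 else 5).
Outcome = -2·Clearance - 4  [with Clearance=-1]  = -2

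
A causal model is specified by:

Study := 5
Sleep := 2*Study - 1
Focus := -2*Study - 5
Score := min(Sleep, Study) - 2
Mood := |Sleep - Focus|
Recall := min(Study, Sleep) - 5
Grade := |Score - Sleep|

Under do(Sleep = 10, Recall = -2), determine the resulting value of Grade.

7

Setting Sleep = 10, Recall = -2 by intervention discards those variables' equations.
Score = min(Sleep, Study) - 2  [with Sleep=10, Study=5]  = 3
Grade = |Score - Sleep|  [with Score=3, Sleep=10]  = 7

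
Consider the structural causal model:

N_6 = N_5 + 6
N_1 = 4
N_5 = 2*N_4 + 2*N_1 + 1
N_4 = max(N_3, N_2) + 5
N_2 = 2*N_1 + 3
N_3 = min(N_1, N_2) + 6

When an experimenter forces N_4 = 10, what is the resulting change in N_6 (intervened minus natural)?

-12

Under do(N_4=10), the mechanism N_4 = max(N_3, N_2) + 5 is discarded; N_4 is fixed at 10.
N_5 = 2*N_4 + 2*N_1 + 1  [with N_4=10, N_1=4]  = 29
N_6 = N_5 + 6  [with N_5=29]  = 35
Without intervention: N_2 = 2*N_1 + 3  [with N_1=4]  = 11; N_3 = min(N_1, N_2) + 6  [with N_1=4, N_2=11]  = 10; N_4 = max(N_3, N_2) + 5  [with N_3=10, N_2=11]  = 16; N_5 = 2*N_4 + 2*N_1 + 1  [with N_4=16, N_1=4]  = 41; N_6 = N_5 + 6  [with N_5=41]  = 47.
Change = 35 − 47 = -12.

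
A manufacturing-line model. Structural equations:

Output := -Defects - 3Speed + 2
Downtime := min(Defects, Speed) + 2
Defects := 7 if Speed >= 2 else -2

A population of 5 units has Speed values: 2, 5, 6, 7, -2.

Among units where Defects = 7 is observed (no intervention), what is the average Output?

-20

Conditioning on Defects=7 selects the 4 unit(s) with Speed ∈ {2, 5, 6, 7}. Their Output values: -11, -20, -23, -26. Mean = -20.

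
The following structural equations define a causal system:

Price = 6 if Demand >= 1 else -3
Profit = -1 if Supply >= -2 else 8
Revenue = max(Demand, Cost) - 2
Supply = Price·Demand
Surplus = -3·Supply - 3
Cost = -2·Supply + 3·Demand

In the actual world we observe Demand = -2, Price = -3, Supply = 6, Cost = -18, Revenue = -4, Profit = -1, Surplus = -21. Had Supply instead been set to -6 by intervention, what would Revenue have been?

do(Supply=-6) replaces the equation Supply = Price·Demand with the constant Supply = -6.
Cost = -2·Supply + 3·Demand  [with Supply=-6, Demand=-2]  = 6
Revenue = max(Demand, Cost) - 2  [with Demand=-2, Cost=6]  = 4

4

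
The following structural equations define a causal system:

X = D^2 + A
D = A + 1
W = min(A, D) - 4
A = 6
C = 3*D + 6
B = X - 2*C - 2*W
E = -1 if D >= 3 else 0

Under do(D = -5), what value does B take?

Under do(D=-5), the mechanism D = A + 1 is discarded; D is fixed at -5.
C = 3*D + 6  [with D=-5]  = -9
W = min(A, D) - 4  [with A=6, D=-5]  = -9
X = D^2 + A  [with D=-5, A=6]  = 31
B = X - 2*C - 2*W  [with X=31, C=-9, W=-9]  = 67

67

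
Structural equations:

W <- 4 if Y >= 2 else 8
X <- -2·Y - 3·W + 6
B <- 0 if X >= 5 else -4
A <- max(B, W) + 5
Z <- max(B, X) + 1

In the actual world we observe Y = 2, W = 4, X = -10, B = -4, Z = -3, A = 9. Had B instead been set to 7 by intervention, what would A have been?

Under do(B=7), the mechanism B <- 0 if X >= 5 else -4 is discarded; B is fixed at 7.
W = 4 if Y >= 2 else 8  [with Y=2]  = 4
A = max(B, W) + 5  [with B=7, W=4]  = 12

12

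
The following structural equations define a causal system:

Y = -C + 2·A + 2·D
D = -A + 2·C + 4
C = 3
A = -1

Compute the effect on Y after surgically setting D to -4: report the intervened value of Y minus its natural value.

-30

The intervention breaks the incoming arrows to D: D = -A + 2·C + 4 no longer applies, and D = -4.
Y = -C + 2·A + 2·D  [with C=3, A=-1, D=-4]  = -13
Without intervention: D = -A + 2·C + 4  [with A=-1, C=3]  = 11; Y = -C + 2·A + 2·D  [with C=3, A=-1, D=11]  = 17.
Change = -13 − 17 = -30.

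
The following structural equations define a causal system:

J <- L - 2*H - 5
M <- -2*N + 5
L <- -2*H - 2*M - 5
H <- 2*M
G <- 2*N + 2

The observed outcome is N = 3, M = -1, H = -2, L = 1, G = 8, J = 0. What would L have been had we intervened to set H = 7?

The intervention breaks the incoming arrows to H: H <- 2*M no longer applies, and H = 7.
M = -2*N + 5  [with N=3]  = -1
L = -2*H - 2*M - 5  [with H=7, M=-1]  = -17

-17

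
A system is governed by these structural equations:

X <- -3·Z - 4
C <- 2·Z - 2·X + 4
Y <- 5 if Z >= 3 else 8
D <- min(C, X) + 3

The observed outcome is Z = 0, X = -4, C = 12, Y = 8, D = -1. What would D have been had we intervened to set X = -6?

-3

do(X=-6) replaces the equation X <- -3·Z - 4 with the constant X = -6.
C = 2·Z - 2·X + 4  [with Z=0, X=-6]  = 16
D = min(C, X) + 3  [with C=16, X=-6]  = -3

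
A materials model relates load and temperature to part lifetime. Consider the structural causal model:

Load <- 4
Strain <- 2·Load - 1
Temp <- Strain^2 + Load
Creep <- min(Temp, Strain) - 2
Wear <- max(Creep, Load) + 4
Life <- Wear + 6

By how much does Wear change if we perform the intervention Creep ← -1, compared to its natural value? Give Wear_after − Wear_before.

-1

Intervening sets Creep = -1 and removes its equation (Creep <- min(Temp, Strain) - 2).
Wear = max(Creep, Load) + 4  [with Creep=-1, Load=4]  = 8
Without intervention: Strain = 2·Load - 1  [with Load=4]  = 7; Temp = Strain^2 + Load  [with Strain=7, Load=4]  = 53; Creep = min(Temp, Strain) - 2  [with Temp=53, Strain=7]  = 5; Wear = max(Creep, Load) + 4  [with Creep=5, Load=4]  = 9.
Change = 8 − 9 = -1.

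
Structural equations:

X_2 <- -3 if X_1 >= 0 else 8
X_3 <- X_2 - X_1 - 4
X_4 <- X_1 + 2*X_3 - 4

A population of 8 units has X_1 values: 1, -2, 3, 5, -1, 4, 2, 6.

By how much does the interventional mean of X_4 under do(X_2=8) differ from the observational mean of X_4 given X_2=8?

Under do(X_2=8), X_2's equation is replaced by X_2=8 for every unit. Per-unit X_4: 3, 6, 1, -1, 5, 0, 2, -2. Mean = 1.75.
E[X_4|X_2=8] averages over only the 2 units with X_2=8 (X_1 = -2, -1): X_4 = 6, 5, mean 5.5.
Difference = 1.75 − 5.5 = -3.75.

-3.75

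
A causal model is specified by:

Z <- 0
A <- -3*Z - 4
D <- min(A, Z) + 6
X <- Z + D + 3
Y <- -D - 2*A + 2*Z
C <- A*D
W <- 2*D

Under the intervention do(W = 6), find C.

Intervening sets W = 6 and removes its equation (W <- 2*D).
Since C is not a descendant of the intervened variable, it is unaffected.
A = -3*Z - 4  [with Z=0]  = -4
D = min(A, Z) + 6  [with A=-4, Z=0]  = 2
C = A*D  [with A=-4, D=2]  = -8

-8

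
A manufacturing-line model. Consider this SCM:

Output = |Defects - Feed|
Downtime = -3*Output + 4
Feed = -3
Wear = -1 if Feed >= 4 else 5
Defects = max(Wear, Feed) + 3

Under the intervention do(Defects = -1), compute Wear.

5

Under do(Defects=-1), the mechanism Defects = max(Wear, Feed) + 3 is discarded; Defects is fixed at -1.
Since Wear is not a descendant of the intervened variable, it is unaffected.
Wear = -1 if Feed >= 4 else 5  [with Feed=-3]  = 5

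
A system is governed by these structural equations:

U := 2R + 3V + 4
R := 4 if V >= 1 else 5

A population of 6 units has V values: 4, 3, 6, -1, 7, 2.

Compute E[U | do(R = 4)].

The intervention sets R=4 in all 6 units regardless of V. Recomputing U per unit gives 24, 21, 30, 9, 33, 18; average 22.5.

22.5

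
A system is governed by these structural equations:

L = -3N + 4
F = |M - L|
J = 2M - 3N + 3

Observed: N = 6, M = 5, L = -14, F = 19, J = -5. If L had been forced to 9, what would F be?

The intervention breaks the incoming arrows to L: L = -3N + 4 no longer applies, and L = 9.
F = |M - L|  [with M=5, L=9]  = 4

4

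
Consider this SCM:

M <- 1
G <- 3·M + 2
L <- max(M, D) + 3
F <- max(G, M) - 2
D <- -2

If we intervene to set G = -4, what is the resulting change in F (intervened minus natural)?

-4

The intervention breaks the incoming arrows to G: G <- 3·M + 2 no longer applies, and G = -4.
F = max(G, M) - 2  [with G=-4, M=1]  = -1
Without intervention: G = 3·M + 2  [with M=1]  = 5; F = max(G, M) - 2  [with G=5, M=1]  = 3.
Change = -1 − 3 = -4.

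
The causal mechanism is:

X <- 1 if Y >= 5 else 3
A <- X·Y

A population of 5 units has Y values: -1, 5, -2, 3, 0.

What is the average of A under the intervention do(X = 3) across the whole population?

The intervention sets X=3 in all 5 units regardless of Y. Recomputing A per unit gives -3, 15, -6, 9, 0; average 3.

3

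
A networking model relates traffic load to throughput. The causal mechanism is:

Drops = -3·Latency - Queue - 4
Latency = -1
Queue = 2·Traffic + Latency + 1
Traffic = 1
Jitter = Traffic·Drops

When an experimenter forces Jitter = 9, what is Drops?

-3

The intervention breaks the incoming arrows to Jitter: Jitter = Traffic·Drops no longer applies, and Jitter = 9.
Since Drops is not a descendant of the intervened variable, it is unaffected.
Queue = 2·Traffic + Latency + 1  [with Traffic=1, Latency=-1]  = 2
Drops = -3·Latency - Queue - 4  [with Latency=-1, Queue=2]  = -3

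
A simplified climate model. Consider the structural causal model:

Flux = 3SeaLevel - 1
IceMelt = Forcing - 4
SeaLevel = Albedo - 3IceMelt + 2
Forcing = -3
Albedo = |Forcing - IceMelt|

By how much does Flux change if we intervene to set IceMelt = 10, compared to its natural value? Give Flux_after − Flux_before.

do(IceMelt=10) replaces the equation IceMelt = Forcing - 4 with the constant IceMelt = 10.
Albedo = |Forcing - IceMelt|  [with Forcing=-3, IceMelt=10]  = 13
SeaLevel = Albedo - 3IceMelt + 2  [with Albedo=13, IceMelt=10]  = -15
Flux = 3SeaLevel - 1  [with SeaLevel=-15]  = -46
Without intervention: IceMelt = Forcing - 4  [with Forcing=-3]  = -7; Albedo = |Forcing - IceMelt|  [with Forcing=-3, IceMelt=-7]  = 4; SeaLevel = Albedo - 3IceMelt + 2  [with Albedo=4, IceMelt=-7]  = 27; Flux = 3SeaLevel - 1  [with SeaLevel=27]  = 80.
Change = -46 − 80 = -126.

-126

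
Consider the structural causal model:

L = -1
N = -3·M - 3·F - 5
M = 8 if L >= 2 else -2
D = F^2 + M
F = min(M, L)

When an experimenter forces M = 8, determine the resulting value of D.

9

do(M=8) replaces the equation M = 8 if L >= 2 else -2 with the constant M = 8.
F = min(M, L)  [with M=8, L=-1]  = -1
D = F^2 + M  [with F=-1, M=8]  = 9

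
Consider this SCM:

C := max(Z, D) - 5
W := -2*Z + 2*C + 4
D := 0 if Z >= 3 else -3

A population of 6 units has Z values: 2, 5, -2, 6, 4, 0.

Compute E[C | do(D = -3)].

-2.5

do(D=-3) breaks D's dependence on Z. With D=-3 fixed, C across the units is -3, 0, -7, 1, -1, -5, mean -2.5.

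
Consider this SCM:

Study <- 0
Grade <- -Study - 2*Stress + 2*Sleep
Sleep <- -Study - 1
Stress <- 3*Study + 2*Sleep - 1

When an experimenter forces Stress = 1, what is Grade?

The intervention breaks the incoming arrows to Stress: Stress <- 3*Study + 2*Sleep - 1 no longer applies, and Stress = 1.
Sleep = -Study - 1  [with Study=0]  = -1
Grade = -Study - 2*Stress + 2*Sleep  [with Study=0, Stress=1, Sleep=-1]  = -4

-4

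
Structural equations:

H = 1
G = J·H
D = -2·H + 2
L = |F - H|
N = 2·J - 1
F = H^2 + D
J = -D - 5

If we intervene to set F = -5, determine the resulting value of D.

0

do(F=-5) replaces the equation F = H^2 + D with the constant F = -5.
D is not downstream of the intervention, so its value is determined by the original equations.
D = -2·H + 2  [with H=1]  = 0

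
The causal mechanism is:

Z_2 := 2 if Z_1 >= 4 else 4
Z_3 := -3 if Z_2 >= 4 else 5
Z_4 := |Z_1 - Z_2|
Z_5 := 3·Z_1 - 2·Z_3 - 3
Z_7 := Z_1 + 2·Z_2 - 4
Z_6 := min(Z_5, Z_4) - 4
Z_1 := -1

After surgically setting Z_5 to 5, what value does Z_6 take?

The intervention breaks the incoming arrows to Z_5: Z_5 := 3·Z_1 - 2·Z_3 - 3 no longer applies, and Z_5 = 5.
Z_2 = 2 if Z_1 >= 4 else 4  [with Z_1=-1]  = 4
Z_4 = |Z_1 - Z_2|  [with Z_1=-1, Z_2=4]  = 5
Z_6 = min(Z_5, Z_4) - 4  [with Z_5=5, Z_4=5]  = 1

1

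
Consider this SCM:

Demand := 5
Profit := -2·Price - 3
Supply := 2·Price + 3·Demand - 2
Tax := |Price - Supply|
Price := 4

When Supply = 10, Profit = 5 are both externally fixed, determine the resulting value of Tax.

The joint intervention fixes Supply = 10, Profit = 5, removing each variable's own equation.
Tax = |Price - Supply|  [with Price=4, Supply=10]  = 6

6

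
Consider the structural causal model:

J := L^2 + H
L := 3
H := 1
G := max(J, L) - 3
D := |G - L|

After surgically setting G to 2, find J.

Under do(G=2), the mechanism G := max(J, L) - 3 is discarded; G is fixed at 2.
Since J is not a descendant of the intervened variable, it is unaffected.
J = L^2 + H  [with L=3, H=1]  = 10

10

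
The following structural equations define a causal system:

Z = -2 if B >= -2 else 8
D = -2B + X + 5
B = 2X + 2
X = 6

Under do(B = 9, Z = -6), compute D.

-7

The joint intervention fixes B = 9, Z = -6, removing each variable's own equation.
D = -2B + X + 5  [with B=9, X=6]  = -7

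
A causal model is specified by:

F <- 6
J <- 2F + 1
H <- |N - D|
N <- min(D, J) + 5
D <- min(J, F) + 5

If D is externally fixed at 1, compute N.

The intervention breaks the incoming arrows to D: D <- min(J, F) + 5 no longer applies, and D = 1.
J = 2F + 1  [with F=6]  = 13
N = min(D, J) + 5  [with D=1, J=13]  = 6

6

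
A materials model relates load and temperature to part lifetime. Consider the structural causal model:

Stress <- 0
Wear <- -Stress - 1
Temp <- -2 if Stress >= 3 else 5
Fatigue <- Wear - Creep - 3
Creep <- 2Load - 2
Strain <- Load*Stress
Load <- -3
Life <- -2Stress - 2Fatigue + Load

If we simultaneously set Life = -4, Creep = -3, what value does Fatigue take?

-1

Under do(Life = -4, Creep = -3), each intervened variable's structural equation is replaced by its fixed value.
Wear = -Stress - 1  [with Stress=0]  = -1
Fatigue = Wear - Creep - 3  [with Wear=-1, Creep=-3]  = -1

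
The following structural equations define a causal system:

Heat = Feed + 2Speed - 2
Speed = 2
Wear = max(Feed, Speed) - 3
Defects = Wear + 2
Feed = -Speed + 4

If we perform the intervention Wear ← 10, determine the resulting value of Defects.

12

Intervening sets Wear = 10 and removes its equation (Wear = max(Feed, Speed) - 3).
Defects = Wear + 2  [with Wear=10]  = 12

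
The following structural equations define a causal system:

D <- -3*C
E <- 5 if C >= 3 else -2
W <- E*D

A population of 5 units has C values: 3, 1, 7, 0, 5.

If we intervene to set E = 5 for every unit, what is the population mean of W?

-48

do(E=5) breaks E's dependence on C. With E=5 fixed, W across the units is -45, -15, -105, 0, -75, mean -48.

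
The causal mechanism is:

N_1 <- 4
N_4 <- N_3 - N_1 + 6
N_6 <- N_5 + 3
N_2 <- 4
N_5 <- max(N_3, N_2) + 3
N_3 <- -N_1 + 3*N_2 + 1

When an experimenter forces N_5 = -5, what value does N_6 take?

The intervention breaks the incoming arrows to N_5: N_5 <- max(N_3, N_2) + 3 no longer applies, and N_5 = -5.
N_6 = N_5 + 3  [with N_5=-5]  = -2

-2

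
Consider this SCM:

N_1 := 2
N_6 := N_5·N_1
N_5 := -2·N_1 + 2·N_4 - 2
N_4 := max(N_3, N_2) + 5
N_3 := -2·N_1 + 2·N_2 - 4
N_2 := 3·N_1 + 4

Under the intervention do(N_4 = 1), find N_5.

-4

Intervening sets N_4 = 1 and removes its equation (N_4 := max(N_3, N_2) + 5).
N_5 = -2·N_1 + 2·N_4 - 2  [with N_1=2, N_4=1]  = -4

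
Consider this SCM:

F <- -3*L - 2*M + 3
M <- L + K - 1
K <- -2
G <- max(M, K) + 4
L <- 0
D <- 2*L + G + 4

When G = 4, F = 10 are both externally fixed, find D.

8

The joint intervention fixes G = 4, F = 10, removing each variable's own equation.
D = 2*L + G + 4  [with L=0, G=4]  = 8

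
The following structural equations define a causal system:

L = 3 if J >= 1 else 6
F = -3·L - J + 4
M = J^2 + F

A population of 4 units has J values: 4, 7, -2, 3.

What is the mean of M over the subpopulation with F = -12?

Observing F=-12 restricts to units where F's equation naturally yields -12: J ∈ {7, -2}. In that subpopulation M = 37, -8, mean 14.5.

14.5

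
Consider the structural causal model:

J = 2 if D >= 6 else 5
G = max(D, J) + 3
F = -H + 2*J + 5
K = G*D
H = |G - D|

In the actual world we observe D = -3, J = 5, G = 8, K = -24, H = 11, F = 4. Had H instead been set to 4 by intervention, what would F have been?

The intervention breaks the incoming arrows to H: H = |G - D| no longer applies, and H = 4.
J = 2 if D >= 6 else 5  [with D=-3]  = 5
F = -H + 2*J + 5  [with H=4, J=5]  = 11

11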